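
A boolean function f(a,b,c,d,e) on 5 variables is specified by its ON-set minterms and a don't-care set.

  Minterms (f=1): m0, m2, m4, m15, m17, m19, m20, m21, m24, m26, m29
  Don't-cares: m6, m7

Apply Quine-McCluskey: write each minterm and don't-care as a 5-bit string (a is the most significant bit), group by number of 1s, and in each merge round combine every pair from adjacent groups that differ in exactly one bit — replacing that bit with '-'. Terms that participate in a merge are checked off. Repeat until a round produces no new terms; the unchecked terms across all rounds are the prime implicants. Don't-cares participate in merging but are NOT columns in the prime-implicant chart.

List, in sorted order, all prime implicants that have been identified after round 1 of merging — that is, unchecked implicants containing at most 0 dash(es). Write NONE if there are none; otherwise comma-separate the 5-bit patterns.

size-2^0 implicants → 00000(✓)  00010(✓)  00100(✓)  00110(✓)  00111(✓)  01111(✓)  10001(✓)  10011(✓)  10100(✓)  10101(✓)  11000(✓)  11010(✓)  11101(✓)
size-2^1 implicants → -0100  0-111  00-00(✓)  00-10(✓)  000-0(✓)  001-0(✓)  0011-  1-101  10-01  100-1  1010-  110-0
size-2^2 implicants → 00--0
Unchecked terms (primes): -0100, 0-111, 00--0, 0011-, 1-101, 10-01, 100-1, 1010-, 110-0

NONE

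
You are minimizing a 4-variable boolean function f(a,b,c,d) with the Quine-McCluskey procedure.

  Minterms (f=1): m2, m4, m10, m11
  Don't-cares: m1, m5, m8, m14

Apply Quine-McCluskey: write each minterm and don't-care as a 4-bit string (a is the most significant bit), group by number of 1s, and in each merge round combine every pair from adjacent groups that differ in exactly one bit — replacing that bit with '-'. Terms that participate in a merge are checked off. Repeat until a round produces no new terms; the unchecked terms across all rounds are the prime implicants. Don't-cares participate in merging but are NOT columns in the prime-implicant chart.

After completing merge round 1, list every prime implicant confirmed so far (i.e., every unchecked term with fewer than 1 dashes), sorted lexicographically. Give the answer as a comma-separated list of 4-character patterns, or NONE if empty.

NONE

[col 0] 0001*, 0010*, 0100*, 0101*, 1000*, 1010*, 1011*, 1110*
[col 1] -010, 0-01, 010-, 1-10, 10-0, 101-
Prime implicants: -010, 0-01, 010-, 1-10, 10-0, 101-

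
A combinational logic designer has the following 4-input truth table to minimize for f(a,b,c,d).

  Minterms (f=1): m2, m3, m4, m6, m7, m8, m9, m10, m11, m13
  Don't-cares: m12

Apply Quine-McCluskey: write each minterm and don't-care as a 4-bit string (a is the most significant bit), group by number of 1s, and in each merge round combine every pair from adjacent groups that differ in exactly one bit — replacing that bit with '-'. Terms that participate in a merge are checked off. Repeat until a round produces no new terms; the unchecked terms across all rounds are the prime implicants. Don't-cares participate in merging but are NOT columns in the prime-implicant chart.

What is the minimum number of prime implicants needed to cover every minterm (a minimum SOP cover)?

size-2^0 implicants → 0010(✓)  0011(✓)  0100(✓)  0110(✓)  0111(✓)  1000(✓)  1001(✓)  1010(✓)  1011(✓)  1100(✓)  1101(✓)
size-2^1 implicants → -010(✓)  -011(✓)  -100  0-10(✓)  0-11(✓)  001-(✓)  01-0  011-(✓)  1-00(✓)  1-01(✓)  10-0(✓)  10-1(✓)  100-(✓)  101-(✓)  110-(✓)
size-2^2 implicants → -01-  0-1-  1-0-  10--
Unchecked terms (primes): -01-, -100, 0-1-, 01-0, 1-0-, 10--
Minterm coverage:
  m2 ⊆ -01-,0-1-
  m3 ⊆ -01-,0-1-
  m4 ⊆ -100,01-0
  m6 ⊆ 0-1-,01-0
  m7 ⊆ 0-1- [E]
  m8 ⊆ 1-0-,10--
  m9 ⊆ 1-0-,10--
  m10 ⊆ -01-,10--
  m11 ⊆ -01-,10--
  m13 ⊆ 1-0- [E]
E = {0-1-, 1-0-}
Petrick residual → -01-, -100
Cover = b'c + bc'd' + a'c + ac'  |cover|=4

4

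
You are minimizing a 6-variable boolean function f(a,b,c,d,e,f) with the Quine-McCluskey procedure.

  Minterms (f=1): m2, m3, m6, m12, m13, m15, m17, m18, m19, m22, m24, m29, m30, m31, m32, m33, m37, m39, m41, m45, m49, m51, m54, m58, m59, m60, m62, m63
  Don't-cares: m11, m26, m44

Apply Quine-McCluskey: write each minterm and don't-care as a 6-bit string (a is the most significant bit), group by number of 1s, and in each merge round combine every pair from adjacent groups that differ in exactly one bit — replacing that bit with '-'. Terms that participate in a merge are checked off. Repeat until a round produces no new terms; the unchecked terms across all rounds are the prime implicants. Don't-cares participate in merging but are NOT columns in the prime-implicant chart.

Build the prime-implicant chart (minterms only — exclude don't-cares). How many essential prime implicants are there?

Round 0: 000010✓ 000011✓ 000110✓ 001011✓ 001100✓ 001101✓ 001111✓ 010001✓ 010010✓ 010011✓ 010110✓ 011000✓ 011010✓ 011101✓ 011110✓ 011111✓ 100000✓ 100001✓ 100101✓ 100111✓ 101001✓ 101100✓ 101101✓ 110001✓ 110011✓ 110110✓ 111010✓ 111011✓ 111100✓ 111110✓ 111111✓
Round 1: -01100✓ -01101✓ -10001✓ -10011✓ -10110✓ -11010✓ -11110✓ -11111✓ 0-0010✓ 0-0011✓ 0-0110✓ 0-1101✓ 0-1111✓ 00-011 000-10✓ 00001-✓ 001-11 0011-1✓ 00110-✓ 01-010✓ 01-110✓ 010-10✓ 0100-1✓ 01001-✓ 011-10✓ 0110-0 0111-1✓ 01111-✓ 1-0001 1-1100 10-001✓ 10-101✓ 100-01✓ 10000- 1001-1 101-01✓ 10110-✓ 11-011 11-110✓ 1100-1✓ 111-10✓ 111-11✓ 11101-✓ 1111-0 11111-✓
Round 2: -0110- -1-110 -100-1 -11-10 -1111- 0-0-10 0-001- 0-11-1 01--10 10--01 111-1-
PIs = {-0110-, -1-110, -100-1, -11-10, -1111-, 0-0-10, 0-001-, 0-11-1, 00-011, 001-11, 01--10, 0110-0, 1-0001, 1-1100, 10--01, 10000-, 1001-1, 11-011, 111-1-, 1111-0}
Coverage chart:
  m2: 0-0-10,0-001-
  m3: 0-001-,00-011
  m6: 0-0-10 ←essential
  m12: -0110- ←essential
  m13: -0110-,0-11-1
  m15: 0-11-1,001-11
  m17: -100-1 ←essential
  m18: 0-0-10,0-001-,01--10
  m19: -100-1,0-001-
  m22: -1-110,0-0-10,01--10
  m24: 0110-0 ←essential
  m29: 0-11-1 ←essential
  m30: -1-110,-11-10,-1111-,01--10
  m31: -1111-,0-11-1
  m32: 10000- ←essential
  m33: 1-0001,10--01,10000-
  m37: 10--01,1001-1
  m39: 1001-1 ←essential
  m41: 10--01 ←essential
  m45: -0110-,10--01
  m49: -100-1,1-0001
  m51: -100-1,11-011
  m54: -1-110 ←essential
  m58: -11-10,111-1-
  m59: 11-011,111-1-
  m60: 1-1100,1111-0
  m62: -1-110,-11-10,-1111-,111-1-,1111-0
  m63: -1111-,111-1-
Essential: -0110-, -1-110, -100-1, 0-0-10, 0-11-1, 0110-0, 10--01, 10000-, 1001-1

9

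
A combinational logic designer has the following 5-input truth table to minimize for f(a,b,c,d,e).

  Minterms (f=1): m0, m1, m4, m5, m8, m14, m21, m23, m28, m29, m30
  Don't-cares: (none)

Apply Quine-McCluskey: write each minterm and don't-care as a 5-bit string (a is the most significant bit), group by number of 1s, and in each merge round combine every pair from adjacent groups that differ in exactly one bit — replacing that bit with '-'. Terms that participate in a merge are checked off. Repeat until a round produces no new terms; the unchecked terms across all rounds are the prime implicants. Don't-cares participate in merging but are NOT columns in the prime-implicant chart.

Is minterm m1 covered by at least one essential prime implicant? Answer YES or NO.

[col 0] 00000*, 00001*, 00100*, 00101*, 01000*, 01110*, 10101*, 10111*, 11100*, 11101*, 11110*
[col 1] -0101, -1110, 0-000, 00-00*, 00-01*, 0000-*, 0010-*, 1-101, 101-1, 111-0, 1110-
[col 2] 00-0-
Prime implicants: -0101, -1110, 0-000, 00-0-, 1-101, 101-1, 111-0, 1110-
PI chart (minterm → PIs covering it):
  0 | 0-000,00-0-
  1 | 00-0-  (sole → essential)
  4 | 00-0-  (sole → essential)
  5 | -0101,00-0-
  8 | 0-000  (sole → essential)
  14 | -1110  (sole → essential)
  21 | -0101,1-101,101-1
  23 | 101-1  (sole → essential)
  28 | 111-0,1110-
  29 | 1-101,1110-
  30 | -1110,111-0
Essential prime implicants: -1110, 0-000, 00-0-, 101-1

YES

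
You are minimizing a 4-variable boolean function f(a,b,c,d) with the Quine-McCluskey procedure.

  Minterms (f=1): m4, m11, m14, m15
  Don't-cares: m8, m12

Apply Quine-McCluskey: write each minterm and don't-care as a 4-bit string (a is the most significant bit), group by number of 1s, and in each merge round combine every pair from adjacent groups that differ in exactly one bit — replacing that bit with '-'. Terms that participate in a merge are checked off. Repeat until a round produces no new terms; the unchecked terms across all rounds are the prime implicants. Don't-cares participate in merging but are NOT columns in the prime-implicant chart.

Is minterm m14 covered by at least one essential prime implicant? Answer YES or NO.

[col 0] 0100*, 1000*, 1011*, 1100*, 1110*, 1111*
[col 1] -100, 1-00, 1-11, 11-0, 111-
Prime implicants: -100, 1-00, 1-11, 11-0, 111-
PI chart (minterm → PIs covering it):
  4 | -100  (sole → essential)
  11 | 1-11  (sole → essential)
  14 | 11-0,111-
  15 | 1-11,111-
Essential prime implicants: -100, 1-11

NO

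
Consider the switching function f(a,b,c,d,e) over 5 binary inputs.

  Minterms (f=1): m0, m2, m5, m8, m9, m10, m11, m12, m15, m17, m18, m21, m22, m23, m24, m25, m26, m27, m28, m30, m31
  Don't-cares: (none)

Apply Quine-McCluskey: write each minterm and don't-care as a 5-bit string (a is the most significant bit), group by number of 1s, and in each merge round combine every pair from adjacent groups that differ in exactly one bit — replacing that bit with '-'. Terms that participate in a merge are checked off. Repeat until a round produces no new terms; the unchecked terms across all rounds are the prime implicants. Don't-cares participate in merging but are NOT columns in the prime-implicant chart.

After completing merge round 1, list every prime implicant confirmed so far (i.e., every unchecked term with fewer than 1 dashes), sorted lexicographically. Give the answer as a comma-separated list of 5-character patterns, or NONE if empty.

[col 0] 00000*, 00010*, 00101*, 01000*, 01001*, 01010*, 01011*, 01100*, 01111*, 10001*, 10010*, 10101*, 10110*, 10111*, 11000*, 11001*, 11010*, 11011*, 11100*, 11110*, 11111*
[col 1] -0010*, -0101, -1000*, -1001*, -1010*, -1011*, -1100*, -1111*, 0-000*, 0-010*, 000-0*, 01-00*, 01-11*, 010-0*, 010-1*, 0100-*, 0101-*, 1-001, 1-010*, 1-110*, 1-111*, 10-01, 10-10*, 101-1, 1011-*, 11-00*, 11-10*, 11-11*, 110-0*, 110-1*, 1100-*, 1101-*, 111-0*, 1111-*
[col 2] --010, -1-00, -1-11, -10-0*, -10-1*, -100-*, -101-*, 0-0-0, 010--*, 1--10, 1-11-, 11--0, 11-1-, 110--*
[col 3] -10--
Prime implicants: --010, -0101, -1-00, -1-11, -10--, 0-0-0, 1--10, 1-001, 1-11-, 10-01, 101-1, 11--0, 11-1-

NONE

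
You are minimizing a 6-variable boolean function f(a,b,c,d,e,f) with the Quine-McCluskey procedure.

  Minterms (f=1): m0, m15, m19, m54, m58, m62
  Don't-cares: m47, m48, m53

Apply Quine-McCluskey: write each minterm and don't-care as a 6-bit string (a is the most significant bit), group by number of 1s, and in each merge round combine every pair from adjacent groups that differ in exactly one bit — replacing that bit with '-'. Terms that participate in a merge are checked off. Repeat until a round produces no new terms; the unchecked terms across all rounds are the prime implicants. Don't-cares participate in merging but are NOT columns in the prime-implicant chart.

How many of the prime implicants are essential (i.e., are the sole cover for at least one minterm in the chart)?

size-2^0 implicants → 000000  001111(✓)  010011  101111(✓)  110000  110101  110110(✓)  111010(✓)  111110(✓)
size-2^1 implicants → -01111  11-110  111-10
Unchecked terms (primes): -01111, 000000, 010011, 11-110, 110000, 110101, 111-10
Minterm coverage:
  m0 ⊆ 000000 [E]
  m15 ⊆ -01111 [E]
  m19 ⊆ 010011 [E]
  m54 ⊆ 11-110 [E]
  m58 ⊆ 111-10 [E]
  m62 ⊆ 11-110,111-10
E = {-01111, 000000, 010011, 11-110, 111-10}

5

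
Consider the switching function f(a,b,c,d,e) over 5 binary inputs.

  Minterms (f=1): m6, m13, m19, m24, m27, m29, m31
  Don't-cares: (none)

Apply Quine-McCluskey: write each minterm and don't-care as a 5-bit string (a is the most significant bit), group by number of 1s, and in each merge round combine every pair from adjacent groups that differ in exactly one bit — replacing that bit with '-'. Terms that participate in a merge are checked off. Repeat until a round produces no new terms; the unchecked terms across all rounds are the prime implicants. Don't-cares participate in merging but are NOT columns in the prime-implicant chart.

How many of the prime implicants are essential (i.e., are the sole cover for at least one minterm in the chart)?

4

size-2^0 implicants → 00110  01101(✓)  10011(✓)  11000  11011(✓)  11101(✓)  11111(✓)
size-2^1 implicants → -1101  1-011  11-11  111-1
Unchecked terms (primes): -1101, 00110, 1-011, 11-11, 11000, 111-1
Minterm coverage:
  m6 ⊆ 00110 [E]
  m13 ⊆ -1101 [E]
  m19 ⊆ 1-011 [E]
  m24 ⊆ 11000 [E]
  m27 ⊆ 1-011,11-11
  m29 ⊆ -1101,111-1
  m31 ⊆ 11-11,111-1
E = {-1101, 00110, 1-011, 11000}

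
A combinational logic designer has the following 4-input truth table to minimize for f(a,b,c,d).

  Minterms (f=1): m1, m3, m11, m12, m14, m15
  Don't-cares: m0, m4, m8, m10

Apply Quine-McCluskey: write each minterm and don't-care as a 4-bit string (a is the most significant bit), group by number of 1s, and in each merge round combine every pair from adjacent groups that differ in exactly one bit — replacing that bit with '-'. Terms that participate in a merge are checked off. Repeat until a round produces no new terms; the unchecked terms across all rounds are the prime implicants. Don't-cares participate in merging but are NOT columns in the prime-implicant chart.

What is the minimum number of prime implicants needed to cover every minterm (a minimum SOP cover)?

3

[col 0] 0000*, 0001*, 0011*, 0100*, 1000*, 1010*, 1011*, 1100*, 1110*, 1111*
[col 1] -000*, -011, -100*, 0-00*, 00-1, 000-, 1-00*, 1-10*, 1-11*, 10-0*, 101-*, 11-0*, 111-*
[col 2] --00, 1--0, 1-1-
Prime implicants: --00, -011, 00-1, 000-, 1--0, 1-1-
PI chart (minterm → PIs covering it):
  1 | 00-1,000-
  3 | -011,00-1
  11 | -011,1-1-
  12 | --00,1--0
  14 | 1--0,1-1-
  15 | 1-1-  (sole → essential)
Essential prime implicants: 1-1-
Petrick residual → --00, 00-1
Minimum SOP uses 3 PIs: c'd' + a'b'd + ac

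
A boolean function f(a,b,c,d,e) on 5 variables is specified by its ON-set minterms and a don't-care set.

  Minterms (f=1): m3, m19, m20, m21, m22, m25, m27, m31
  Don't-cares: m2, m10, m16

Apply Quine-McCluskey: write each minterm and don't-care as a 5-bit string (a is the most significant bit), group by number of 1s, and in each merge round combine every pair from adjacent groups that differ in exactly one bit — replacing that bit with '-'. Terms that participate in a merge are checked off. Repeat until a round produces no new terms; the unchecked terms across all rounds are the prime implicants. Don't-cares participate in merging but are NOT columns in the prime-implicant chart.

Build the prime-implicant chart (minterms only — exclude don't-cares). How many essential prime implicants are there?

4

[col 0] 00010*, 00011*, 01010*, 10000*, 10011*, 10100*, 10101*, 10110*, 11001*, 11011*, 11111*
[col 1] -0011, 0-010, 0001-, 1-011, 10-00, 101-0, 1010-, 11-11, 110-1
Prime implicants: -0011, 0-010, 0001-, 1-011, 10-00, 101-0, 1010-, 11-11, 110-1
PI chart (minterm → PIs covering it):
  3 | -0011,0001-
  19 | -0011,1-011
  20 | 10-00,101-0,1010-
  21 | 1010-  (sole → essential)
  22 | 101-0  (sole → essential)
  25 | 110-1  (sole → essential)
  27 | 1-011,11-11,110-1
  31 | 11-11  (sole → essential)
Essential prime implicants: 101-0, 1010-, 11-11, 110-1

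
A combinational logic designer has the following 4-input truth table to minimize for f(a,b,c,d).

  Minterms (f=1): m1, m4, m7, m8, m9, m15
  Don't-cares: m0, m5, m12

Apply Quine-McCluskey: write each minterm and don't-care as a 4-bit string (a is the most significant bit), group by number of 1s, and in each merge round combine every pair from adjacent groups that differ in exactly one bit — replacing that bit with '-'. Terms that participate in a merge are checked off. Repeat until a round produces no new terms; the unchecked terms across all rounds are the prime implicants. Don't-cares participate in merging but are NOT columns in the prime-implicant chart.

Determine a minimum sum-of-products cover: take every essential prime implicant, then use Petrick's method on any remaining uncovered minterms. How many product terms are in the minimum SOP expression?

3

Round 0: 0000✓ 0001✓ 0100✓ 0101✓ 0111✓ 1000✓ 1001✓ 1100✓ 1111✓
Round 1: -000✓ -001✓ -100✓ -111 0-00✓ 0-01✓ 000-✓ 01-1 010-✓ 1-00✓ 100-✓
Round 2: --00 -00- 0-0-
PIs = {--00, -00-, -111, 0-0-, 01-1}
Coverage chart:
  m1: -00-,0-0-
  m4: --00,0-0-
  m7: -111,01-1
  m8: --00,-00-
  m9: -00- ←essential
  m15: -111 ←essential
Essential: -00-, -111
Petrick residual → --00
Min cover (3 terms): c'd' + b'c' + bcd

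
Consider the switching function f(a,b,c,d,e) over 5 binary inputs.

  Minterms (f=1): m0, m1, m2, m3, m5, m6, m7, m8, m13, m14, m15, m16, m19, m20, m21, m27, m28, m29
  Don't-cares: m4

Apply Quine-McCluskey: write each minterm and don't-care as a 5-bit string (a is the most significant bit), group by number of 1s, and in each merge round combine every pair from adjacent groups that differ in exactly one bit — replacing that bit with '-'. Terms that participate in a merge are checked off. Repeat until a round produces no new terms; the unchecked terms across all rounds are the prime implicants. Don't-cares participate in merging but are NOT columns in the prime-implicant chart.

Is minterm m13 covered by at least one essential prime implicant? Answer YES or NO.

[col 0] 00000*, 00001*, 00010*, 00011*, 00100*, 00101*, 00110*, 00111*, 01000*, 01101*, 01110*, 01111*, 10000*, 10011*, 10100*, 10101*, 11011*, 11100*, 11101*
[col 1] -0000*, -0011, -0100*, -0101*, -1101*, 0-000, 0-101*, 0-110*, 0-111*, 00-00*, 00-01*, 00-10*, 00-11*, 000-0*, 000-1*, 0000-*, 0001-*, 001-0*, 001-1*, 0010-*, 0011-*, 011-1*, 0111-*, 1-011, 1-100*, 1-101*, 10-00*, 1010-*, 1110-*
[col 2] --101, -0-00, -010-, 0-1-1, 0-11-, 00--0*, 00--1*, 00-0-*, 00-1-*, 000--*, 001--*, 1-10-
[col 3] 00---
Prime implicants: --101, -0-00, -0011, -010-, 0-000, 0-1-1, 0-11-, 00---, 1-011, 1-10-
PI chart (minterm → PIs covering it):
  0 | -0-00,0-000,00---
  1 | 00---  (sole → essential)
  2 | 00---  (sole → essential)
  3 | -0011,00---
  5 | --101,-010-,0-1-1,00---
  6 | 0-11-,00---
  7 | 0-1-1,0-11-,00---
  8 | 0-000  (sole → essential)
  13 | --101,0-1-1
  14 | 0-11-  (sole → essential)
  15 | 0-1-1,0-11-
  16 | -0-00  (sole → essential)
  19 | -0011,1-011
  20 | -0-00,-010-,1-10-
  21 | --101,-010-,1-10-
  27 | 1-011  (sole → essential)
  28 | 1-10-  (sole → essential)
  29 | --101,1-10-
Essential prime implicants: -0-00, 0-000, 0-11-, 00---, 1-011, 1-10-

NO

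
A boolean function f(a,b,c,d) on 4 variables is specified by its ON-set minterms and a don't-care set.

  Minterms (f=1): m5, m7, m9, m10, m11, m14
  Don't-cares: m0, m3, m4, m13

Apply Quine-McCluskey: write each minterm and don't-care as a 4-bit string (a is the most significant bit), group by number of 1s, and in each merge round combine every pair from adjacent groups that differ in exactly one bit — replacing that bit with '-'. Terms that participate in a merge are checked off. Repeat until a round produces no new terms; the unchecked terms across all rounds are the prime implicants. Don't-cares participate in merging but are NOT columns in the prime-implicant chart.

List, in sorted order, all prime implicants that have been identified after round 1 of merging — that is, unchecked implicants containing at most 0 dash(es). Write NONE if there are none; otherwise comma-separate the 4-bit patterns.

NONE

[col 0] 0000*, 0011*, 0100*, 0101*, 0111*, 1001*, 1010*, 1011*, 1101*, 1110*
[col 1] -011, -101, 0-00, 0-11, 01-1, 010-, 1-01, 1-10, 10-1, 101-
Prime implicants: -011, -101, 0-00, 0-11, 01-1, 010-, 1-01, 1-10, 10-1, 101-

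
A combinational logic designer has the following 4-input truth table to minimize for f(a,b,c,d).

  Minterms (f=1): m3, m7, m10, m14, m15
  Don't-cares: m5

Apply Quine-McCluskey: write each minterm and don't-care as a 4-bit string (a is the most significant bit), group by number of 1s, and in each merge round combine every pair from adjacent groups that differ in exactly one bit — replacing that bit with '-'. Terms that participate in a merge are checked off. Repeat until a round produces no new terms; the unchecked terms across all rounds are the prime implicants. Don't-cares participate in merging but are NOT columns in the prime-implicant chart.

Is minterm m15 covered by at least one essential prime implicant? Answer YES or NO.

Round 0: 0011✓ 0101✓ 0111✓ 1010✓ 1110✓ 1111✓
Round 1: -111 0-11 01-1 1-10 111-
PIs = {-111, 0-11, 01-1, 1-10, 111-}
Coverage chart:
  m3: 0-11 ←essential
  m7: -111,0-11,01-1
  m10: 1-10 ←essential
  m14: 1-10,111-
  m15: -111,111-
Essential: 0-11, 1-10

NO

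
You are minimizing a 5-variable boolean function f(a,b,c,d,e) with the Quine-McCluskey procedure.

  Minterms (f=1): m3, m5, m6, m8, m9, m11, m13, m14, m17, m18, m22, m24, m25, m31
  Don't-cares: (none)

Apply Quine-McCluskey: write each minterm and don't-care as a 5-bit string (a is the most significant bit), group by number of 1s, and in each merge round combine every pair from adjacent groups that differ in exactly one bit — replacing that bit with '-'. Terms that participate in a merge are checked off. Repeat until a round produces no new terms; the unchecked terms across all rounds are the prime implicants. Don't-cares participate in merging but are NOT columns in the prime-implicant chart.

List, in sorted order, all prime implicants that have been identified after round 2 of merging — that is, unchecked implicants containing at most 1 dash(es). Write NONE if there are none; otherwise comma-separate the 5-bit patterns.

-0110, 0-011, 0-101, 0-110, 01-01, 010-1, 1-001, 10-10, 11111

size-2^0 implicants → 00011(✓)  00101(✓)  00110(✓)  01000(✓)  01001(✓)  01011(✓)  01101(✓)  01110(✓)  10001(✓)  10010(✓)  10110(✓)  11000(✓)  11001(✓)  11111
size-2^1 implicants → -0110  -1000(✓)  -1001(✓)  0-011  0-101  0-110  01-01  010-1  0100-(✓)  1-001  10-10  1100-(✓)
size-2^2 implicants → -100-
Unchecked terms (primes): -0110, -100-, 0-011, 0-101, 0-110, 01-01, 010-1, 1-001, 10-10, 11111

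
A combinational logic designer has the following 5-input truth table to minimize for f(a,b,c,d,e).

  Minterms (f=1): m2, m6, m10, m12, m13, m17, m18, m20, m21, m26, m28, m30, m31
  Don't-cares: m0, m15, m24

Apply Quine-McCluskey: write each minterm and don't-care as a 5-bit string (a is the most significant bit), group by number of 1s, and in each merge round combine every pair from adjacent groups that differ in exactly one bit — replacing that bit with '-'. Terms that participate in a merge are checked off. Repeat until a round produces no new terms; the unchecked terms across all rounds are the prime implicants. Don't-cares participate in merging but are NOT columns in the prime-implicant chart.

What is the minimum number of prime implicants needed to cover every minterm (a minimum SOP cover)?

6

[col 0] 00000*, 00010*, 00110*, 01010*, 01100*, 01101*, 01111*, 10001*, 10010*, 10100*, 10101*, 11000*, 11010*, 11100*, 11110*, 11111*
[col 1] -0010*, -1010*, -1100, -1111, 0-010*, 00-10, 000-0, 011-1, 0110-, 1-010*, 1-100, 10-01, 1010-, 11-00*, 11-10*, 110-0*, 111-0*, 1111-
[col 2] --010, 11--0
Prime implicants: --010, -1100, -1111, 00-10, 000-0, 011-1, 0110-, 1-100, 10-01, 1010-, 11--0, 1111-
PI chart (minterm → PIs covering it):
  2 | --010,00-10,000-0
  6 | 00-10  (sole → essential)
  10 | --010  (sole → essential)
  12 | -1100,0110-
  13 | 011-1,0110-
  17 | 10-01  (sole → essential)
  18 | --010  (sole → essential)
  20 | 1-100,1010-
  21 | 10-01,1010-
  26 | --010,11--0
  28 | -1100,1-100,11--0
  30 | 11--0,1111-
  31 | -1111,1111-
Essential prime implicants: --010, 00-10, 10-01
Petrick residual → 0110-, 1-100, 1111-
Minimum SOP uses 6 PIs: c'de' + a'b'de' + a'bcd' + acd'e' + ab'd'e + abcd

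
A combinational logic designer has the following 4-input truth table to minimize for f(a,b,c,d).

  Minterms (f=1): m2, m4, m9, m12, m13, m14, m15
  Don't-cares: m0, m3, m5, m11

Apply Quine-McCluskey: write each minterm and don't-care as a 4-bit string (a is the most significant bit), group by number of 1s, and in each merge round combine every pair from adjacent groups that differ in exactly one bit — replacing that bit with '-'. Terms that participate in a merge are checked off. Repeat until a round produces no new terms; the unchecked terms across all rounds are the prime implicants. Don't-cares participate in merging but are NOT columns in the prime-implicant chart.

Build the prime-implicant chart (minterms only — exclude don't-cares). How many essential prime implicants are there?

2

Round 0: 0000✓ 0010✓ 0011✓ 0100✓ 0101✓ 1001✓ 1011✓ 1100✓ 1101✓ 1110✓ 1111✓
Round 1: -011 -100✓ -101✓ 0-00 00-0 001- 010-✓ 1-01✓ 1-11✓ 10-1✓ 11-0✓ 11-1✓ 110-✓ 111-✓
Round 2: -10- 1--1 11--
PIs = {-011, -10-, 0-00, 00-0, 001-, 1--1, 11--}
Coverage chart:
  m2: 00-0,001-
  m4: -10-,0-00
  m9: 1--1 ←essential
  m12: -10-,11--
  m13: -10-,1--1,11--
  m14: 11-- ←essential
  m15: 1--1,11--
Essential: 1--1, 11--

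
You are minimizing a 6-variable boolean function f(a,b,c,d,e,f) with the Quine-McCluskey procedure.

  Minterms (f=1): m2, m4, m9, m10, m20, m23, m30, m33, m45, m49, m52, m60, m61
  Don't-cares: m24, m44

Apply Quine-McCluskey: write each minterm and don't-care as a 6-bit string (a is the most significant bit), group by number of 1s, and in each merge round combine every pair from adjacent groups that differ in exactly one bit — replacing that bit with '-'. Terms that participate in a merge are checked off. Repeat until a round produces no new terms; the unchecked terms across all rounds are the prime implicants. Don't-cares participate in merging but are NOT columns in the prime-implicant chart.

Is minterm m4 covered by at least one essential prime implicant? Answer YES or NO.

Round 0: 000010✓ 000100✓ 001001 001010✓ 010100✓ 010111 011000 011110 100001✓ 101100✓ 101101✓ 110001✓ 110100✓ 111100✓ 111101✓
Round 1: -10100 0-0100 00-010 1-0001 1-1100✓ 1-1101✓ 10110-✓ 11-100 11110-✓
Round 2: 1-110-
PIs = {-10100, 0-0100, 00-010, 001001, 010111, 011000, 011110, 1-0001, 1-110-, 11-100}
Coverage chart:
  m2: 00-010 ←essential
  m4: 0-0100 ←essential
  m9: 001001 ←essential
  m10: 00-010 ←essential
  m20: -10100,0-0100
  m23: 010111 ←essential
  m30: 011110 ←essential
  m33: 1-0001 ←essential
  m45: 1-110- ←essential
  m49: 1-0001 ←essential
  m52: -10100,11-100
  m60: 1-110-,11-100
  m61: 1-110- ←essential
Essential: 0-0100, 00-010, 001001, 010111, 011110, 1-0001, 1-110-

YES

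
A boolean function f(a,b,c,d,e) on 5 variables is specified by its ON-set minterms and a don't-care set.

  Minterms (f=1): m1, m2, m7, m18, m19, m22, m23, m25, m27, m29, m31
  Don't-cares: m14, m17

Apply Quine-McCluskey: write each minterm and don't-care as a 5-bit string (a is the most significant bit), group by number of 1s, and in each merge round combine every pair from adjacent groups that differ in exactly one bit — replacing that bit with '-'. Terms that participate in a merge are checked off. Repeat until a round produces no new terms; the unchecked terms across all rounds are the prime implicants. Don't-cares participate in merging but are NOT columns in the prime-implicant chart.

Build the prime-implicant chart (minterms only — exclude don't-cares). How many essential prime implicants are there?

5

Round 0: 00001✓ 00010✓ 00111✓ 01110 10001✓ 10010✓ 10011✓ 10110✓ 10111✓ 11001✓ 11011✓ 11101✓ 11111✓
Round 1: -0001 -0010 -0111 1-001✓ 1-011✓ 1-111✓ 10-10✓ 10-11✓ 100-1✓ 1001-✓ 1011-✓ 11-01✓ 11-11✓ 110-1✓ 111-1✓
Round 2: 1--11 1-0-1 10-1- 11--1
PIs = {-0001, -0010, -0111, 01110, 1--11, 1-0-1, 10-1-, 11--1}
Coverage chart:
  m1: -0001 ←essential
  m2: -0010 ←essential
  m7: -0111 ←essential
  m18: -0010,10-1-
  m19: 1--11,1-0-1,10-1-
  m22: 10-1- ←essential
  m23: -0111,1--11,10-1-
  m25: 1-0-1,11--1
  m27: 1--11,1-0-1,11--1
  m29: 11--1 ←essential
  m31: 1--11,11--1
Essential: -0001, -0010, -0111, 10-1-, 11--1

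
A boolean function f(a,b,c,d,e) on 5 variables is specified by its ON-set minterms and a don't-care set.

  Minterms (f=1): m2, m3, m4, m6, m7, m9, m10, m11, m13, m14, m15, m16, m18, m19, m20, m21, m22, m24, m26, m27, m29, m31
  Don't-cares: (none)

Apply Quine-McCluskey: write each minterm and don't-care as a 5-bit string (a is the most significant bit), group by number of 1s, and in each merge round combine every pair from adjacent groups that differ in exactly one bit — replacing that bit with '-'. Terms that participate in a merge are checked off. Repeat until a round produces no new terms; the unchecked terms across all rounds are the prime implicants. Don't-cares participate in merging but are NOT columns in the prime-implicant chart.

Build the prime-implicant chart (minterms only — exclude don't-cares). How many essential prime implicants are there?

5

Round 0: 00010✓ 00011✓ 00100✓ 00110✓ 00111✓ 01001✓ 01010✓ 01011✓ 01101✓ 01110✓ 01111✓ 10000✓ 10010✓ 10011✓ 10100✓ 10101✓ 10110✓ 11000✓ 11010✓ 11011✓ 11101✓ 11111✓
Round 1: -0010✓ -0011✓ -0100✓ -0110✓ -1010✓ -1011✓ -1101✓ -1111✓ 0-010✓ 0-011✓ 0-110✓ 0-111✓ 00-10✓ 00-11✓ 0001-✓ 001-0✓ 0011-✓ 01-01✓ 01-10✓ 01-11✓ 010-1✓ 0101-✓ 011-1✓ 0111-✓ 1-000✓ 1-010✓ 1-011✓ 1-101 10-00✓ 10-10✓ 100-0✓ 1001-✓ 101-0✓ 1010- 11-11✓ 110-0✓ 1101-✓ 111-1✓
Round 2: --010✓ --011✓ -0-10 -001-✓ -01-0 -1-11 -101-✓ -11-1 0--10✓ 0--11✓ 0-01-✓ 0-11-✓ 00-1-✓ 01--1 01-1-✓ 1-0-0 1-01-✓ 10--0
Round 3: --01- 0--1-
PIs = {--01-, -0-10, -01-0, -1-11, -11-1, 0--1-, 01--1, 1-0-0, 1-101, 10--0, 1010-}
Coverage chart:
  m2: --01-,-0-10,0--1-
  m3: --01-,0--1-
  m4: -01-0 ←essential
  m6: -0-10,-01-0,0--1-
  m7: 0--1- ←essential
  m9: 01--1 ←essential
  m10: --01-,0--1-
  m11: --01-,-1-11,0--1-,01--1
  m13: -11-1,01--1
  m14: 0--1- ←essential
  m15: -1-11,-11-1,0--1-,01--1
  m16: 1-0-0,10--0
  m18: --01-,-0-10,1-0-0,10--0
  m19: --01- ←essential
  m20: -01-0,10--0,1010-
  m21: 1-101,1010-
  m22: -0-10,-01-0,10--0
  m24: 1-0-0 ←essential
  m26: --01-,1-0-0
  m27: --01-,-1-11
  m29: -11-1,1-101
  m31: -1-11,-11-1
Essential: --01-, -01-0, 0--1-, 01--1, 1-0-0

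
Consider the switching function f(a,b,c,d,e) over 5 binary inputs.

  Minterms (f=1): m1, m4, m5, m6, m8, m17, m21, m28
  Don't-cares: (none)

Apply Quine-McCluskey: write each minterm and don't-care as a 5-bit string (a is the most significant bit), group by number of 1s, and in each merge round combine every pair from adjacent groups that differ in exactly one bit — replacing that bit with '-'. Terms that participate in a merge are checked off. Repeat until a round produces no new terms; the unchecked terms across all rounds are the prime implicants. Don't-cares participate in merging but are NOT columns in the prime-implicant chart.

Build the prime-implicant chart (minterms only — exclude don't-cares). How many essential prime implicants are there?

Round 0: 00001✓ 00100✓ 00101✓ 00110✓ 01000 10001✓ 10101✓ 11100
Round 1: -0001✓ -0101✓ 00-01✓ 001-0 0010- 10-01✓
Round 2: -0-01
PIs = {-0-01, 001-0, 0010-, 01000, 11100}
Coverage chart:
  m1: -0-01 ←essential
  m4: 001-0,0010-
  m5: -0-01,0010-
  m6: 001-0 ←essential
  m8: 01000 ←essential
  m17: -0-01 ←essential
  m21: -0-01 ←essential
  m28: 11100 ←essential
Essential: -0-01, 001-0, 01000, 11100

4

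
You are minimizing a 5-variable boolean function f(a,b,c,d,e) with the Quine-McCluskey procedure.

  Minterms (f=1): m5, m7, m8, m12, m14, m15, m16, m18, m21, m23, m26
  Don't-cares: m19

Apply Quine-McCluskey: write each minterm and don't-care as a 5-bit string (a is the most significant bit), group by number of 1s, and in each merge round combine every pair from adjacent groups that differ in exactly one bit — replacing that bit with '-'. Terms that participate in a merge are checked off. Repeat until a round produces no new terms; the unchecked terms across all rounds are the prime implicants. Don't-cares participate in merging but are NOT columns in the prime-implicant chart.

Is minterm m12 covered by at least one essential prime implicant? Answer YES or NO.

YES

Round 0: 00101✓ 00111✓ 01000✓ 01100✓ 01110✓ 01111✓ 10000✓ 10010✓ 10011✓ 10101✓ 10111✓ 11010✓
Round 1: -0101✓ -0111✓ 0-111 001-1✓ 01-00 011-0 0111- 1-010 10-11 100-0 1001- 101-1✓
Round 2: -01-1
PIs = {-01-1, 0-111, 01-00, 011-0, 0111-, 1-010, 10-11, 100-0, 1001-}
Coverage chart:
  m5: -01-1 ←essential
  m7: -01-1,0-111
  m8: 01-00 ←essential
  m12: 01-00,011-0
  m14: 011-0,0111-
  m15: 0-111,0111-
  m16: 100-0 ←essential
  m18: 1-010,100-0,1001-
  m21: -01-1 ←essential
  m23: -01-1,10-11
  m26: 1-010 ←essential
Essential: -01-1, 01-00, 1-010, 100-0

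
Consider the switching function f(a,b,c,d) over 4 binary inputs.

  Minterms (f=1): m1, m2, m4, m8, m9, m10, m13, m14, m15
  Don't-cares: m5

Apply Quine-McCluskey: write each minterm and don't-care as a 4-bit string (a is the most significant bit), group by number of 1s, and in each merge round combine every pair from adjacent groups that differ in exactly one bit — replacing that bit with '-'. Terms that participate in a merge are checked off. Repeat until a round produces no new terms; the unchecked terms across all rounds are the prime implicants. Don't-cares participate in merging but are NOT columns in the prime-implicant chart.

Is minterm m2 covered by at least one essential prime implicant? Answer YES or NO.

YES

size-2^0 implicants → 0001(✓)  0010(✓)  0100(✓)  0101(✓)  1000(✓)  1001(✓)  1010(✓)  1101(✓)  1110(✓)  1111(✓)
size-2^1 implicants → -001(✓)  -010  -101(✓)  0-01(✓)  010-  1-01(✓)  1-10  10-0  100-  11-1  111-
size-2^2 implicants → --01
Unchecked terms (primes): --01, -010, 010-, 1-10, 10-0, 100-, 11-1, 111-
Minterm coverage:
  m1 ⊆ --01 [E]
  m2 ⊆ -010 [E]
  m4 ⊆ 010- [E]
  m8 ⊆ 10-0,100-
  m9 ⊆ --01,100-
  m10 ⊆ -010,1-10,10-0
  m13 ⊆ --01,11-1
  m14 ⊆ 1-10,111-
  m15 ⊆ 11-1,111-
E = {--01, -010, 010-}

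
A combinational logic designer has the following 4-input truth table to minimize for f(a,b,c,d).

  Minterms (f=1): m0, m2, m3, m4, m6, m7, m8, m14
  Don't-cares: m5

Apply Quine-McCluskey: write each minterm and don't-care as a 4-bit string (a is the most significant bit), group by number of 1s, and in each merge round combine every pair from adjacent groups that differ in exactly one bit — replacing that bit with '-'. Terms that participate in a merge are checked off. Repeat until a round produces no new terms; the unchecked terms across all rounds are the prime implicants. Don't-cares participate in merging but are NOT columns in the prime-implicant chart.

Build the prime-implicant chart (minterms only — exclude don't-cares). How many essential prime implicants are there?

size-2^0 implicants → 0000(✓)  0010(✓)  0011(✓)  0100(✓)  0101(✓)  0110(✓)  0111(✓)  1000(✓)  1110(✓)
size-2^1 implicants → -000  -110  0-00(✓)  0-10(✓)  0-11(✓)  00-0(✓)  001-(✓)  01-0(✓)  01-1(✓)  010-(✓)  011-(✓)
size-2^2 implicants → 0--0  0-1-  01--
Unchecked terms (primes): -000, -110, 0--0, 0-1-, 01--
Minterm coverage:
  m0 ⊆ -000,0--0
  m2 ⊆ 0--0,0-1-
  m3 ⊆ 0-1- [E]
  m4 ⊆ 0--0,01--
  m6 ⊆ -110,0--0,0-1-,01--
  m7 ⊆ 0-1-,01--
  m8 ⊆ -000 [E]
  m14 ⊆ -110 [E]
E = {-000, -110, 0-1-}

3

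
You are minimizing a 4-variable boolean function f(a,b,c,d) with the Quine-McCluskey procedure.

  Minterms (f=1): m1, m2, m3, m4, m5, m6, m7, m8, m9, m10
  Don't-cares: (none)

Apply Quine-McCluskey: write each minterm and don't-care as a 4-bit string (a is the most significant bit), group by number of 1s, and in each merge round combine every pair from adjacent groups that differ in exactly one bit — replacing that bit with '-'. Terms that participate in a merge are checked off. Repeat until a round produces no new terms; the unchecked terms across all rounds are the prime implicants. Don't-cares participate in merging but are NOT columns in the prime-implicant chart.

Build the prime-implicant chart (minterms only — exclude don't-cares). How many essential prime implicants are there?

size-2^0 implicants → 0001(✓)  0010(✓)  0011(✓)  0100(✓)  0101(✓)  0110(✓)  0111(✓)  1000(✓)  1001(✓)  1010(✓)
size-2^1 implicants → -001  -010  0-01(✓)  0-10(✓)  0-11(✓)  00-1(✓)  001-(✓)  01-0(✓)  01-1(✓)  010-(✓)  011-(✓)  10-0  100-
size-2^2 implicants → 0--1  0-1-  01--
Unchecked terms (primes): -001, -010, 0--1, 0-1-, 01--, 10-0, 100-
Minterm coverage:
  m1 ⊆ -001,0--1
  m2 ⊆ -010,0-1-
  m3 ⊆ 0--1,0-1-
  m4 ⊆ 01-- [E]
  m5 ⊆ 0--1,01--
  m6 ⊆ 0-1-,01--
  m7 ⊆ 0--1,0-1-,01--
  m8 ⊆ 10-0,100-
  m9 ⊆ -001,100-
  m10 ⊆ -010,10-0
E = {01--}

1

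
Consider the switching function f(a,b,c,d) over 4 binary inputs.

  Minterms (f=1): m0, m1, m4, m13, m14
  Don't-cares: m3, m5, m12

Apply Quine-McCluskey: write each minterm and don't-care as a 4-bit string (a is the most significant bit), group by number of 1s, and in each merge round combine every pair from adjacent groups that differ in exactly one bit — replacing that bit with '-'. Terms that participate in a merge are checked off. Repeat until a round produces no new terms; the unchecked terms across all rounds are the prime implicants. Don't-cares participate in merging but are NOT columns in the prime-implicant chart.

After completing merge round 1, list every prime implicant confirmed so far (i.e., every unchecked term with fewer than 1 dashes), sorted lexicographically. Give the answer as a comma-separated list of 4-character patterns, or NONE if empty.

size-2^0 implicants → 0000(✓)  0001(✓)  0011(✓)  0100(✓)  0101(✓)  1100(✓)  1101(✓)  1110(✓)
size-2^1 implicants → -100(✓)  -101(✓)  0-00(✓)  0-01(✓)  00-1  000-(✓)  010-(✓)  11-0  110-(✓)
size-2^2 implicants → -10-  0-0-
Unchecked terms (primes): -10-, 0-0-, 00-1, 11-0

NONE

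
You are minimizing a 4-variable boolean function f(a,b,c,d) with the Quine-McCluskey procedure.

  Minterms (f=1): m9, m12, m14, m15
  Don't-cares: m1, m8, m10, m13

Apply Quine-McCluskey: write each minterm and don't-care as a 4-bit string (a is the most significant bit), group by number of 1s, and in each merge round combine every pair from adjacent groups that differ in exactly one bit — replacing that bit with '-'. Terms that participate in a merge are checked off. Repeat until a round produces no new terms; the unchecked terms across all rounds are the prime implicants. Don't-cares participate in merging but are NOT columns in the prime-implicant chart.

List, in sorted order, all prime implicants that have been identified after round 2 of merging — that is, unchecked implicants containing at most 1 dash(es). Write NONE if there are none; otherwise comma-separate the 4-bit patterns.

-001

size-2^0 implicants → 0001(✓)  1000(✓)  1001(✓)  1010(✓)  1100(✓)  1101(✓)  1110(✓)  1111(✓)
size-2^1 implicants → -001  1-00(✓)  1-01(✓)  1-10(✓)  10-0(✓)  100-(✓)  11-0(✓)  11-1(✓)  110-(✓)  111-(✓)
size-2^2 implicants → 1--0  1-0-  11--
Unchecked terms (primes): -001, 1--0, 1-0-, 11--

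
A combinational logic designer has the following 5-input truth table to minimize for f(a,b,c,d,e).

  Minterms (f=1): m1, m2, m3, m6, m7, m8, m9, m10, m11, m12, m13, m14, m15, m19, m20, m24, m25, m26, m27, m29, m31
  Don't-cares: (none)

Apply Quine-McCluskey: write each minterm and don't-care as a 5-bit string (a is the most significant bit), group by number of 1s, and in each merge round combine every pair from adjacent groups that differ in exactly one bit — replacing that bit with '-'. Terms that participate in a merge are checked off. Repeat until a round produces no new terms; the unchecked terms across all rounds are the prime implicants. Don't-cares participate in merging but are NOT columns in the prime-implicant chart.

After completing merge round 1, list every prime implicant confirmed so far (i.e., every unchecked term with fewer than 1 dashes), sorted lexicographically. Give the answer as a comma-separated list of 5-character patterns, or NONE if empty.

10100

[col 0] 00001*, 00010*, 00011*, 00110*, 00111*, 01000*, 01001*, 01010*, 01011*, 01100*, 01101*, 01110*, 01111*, 10011*, 10100, 11000*, 11001*, 11010*, 11011*, 11101*, 11111*
[col 1] -0011*, -1000*, -1001*, -1010*, -1011*, -1101*, -1111*, 0-001*, 0-010*, 0-011*, 0-110*, 0-111*, 00-10*, 00-11*, 000-1*, 0001-*, 0011-*, 01-00*, 01-01*, 01-10*, 01-11*, 010-0*, 010-1*, 0100-*, 0101-*, 011-0*, 011-1*, 0110-*, 0111-*, 1-011*, 11-01*, 11-11*, 110-0*, 110-1*, 1100-*, 1101-*, 111-1*
[col 2] --011, -1-01*, -1-11*, -10-0*, -10-1*, -100-*, -101-*, -11-1*, 0--10*, 0--11*, 0-0-1, 0-01-*, 0-11-*, 00-1-*, 01--0*, 01--1*, 01-0-*, 01-1-*, 010--*, 011--*, 11--1*, 110--*
[col 3] -1--1, -10--, 0--1-, 01---
Prime implicants: --011, -1--1, -10--, 0--1-, 0-0-1, 01---, 10100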